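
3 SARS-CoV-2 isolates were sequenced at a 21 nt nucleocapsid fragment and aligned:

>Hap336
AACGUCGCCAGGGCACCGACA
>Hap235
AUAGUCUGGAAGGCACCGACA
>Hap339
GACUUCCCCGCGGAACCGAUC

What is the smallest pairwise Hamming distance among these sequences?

Pairwise Hamming distances:
  Hap336 vs Hap235: 6
  Hap336 vs Hap339: 8
  Hap235 vs Hap339: 12
The smallest is 6, between Hap336 and Hap235.

6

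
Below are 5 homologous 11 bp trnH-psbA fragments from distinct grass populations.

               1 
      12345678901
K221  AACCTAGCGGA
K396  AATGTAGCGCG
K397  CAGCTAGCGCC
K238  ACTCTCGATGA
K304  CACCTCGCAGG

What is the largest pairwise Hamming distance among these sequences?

Pairwise Hamming distances:
  K221 vs K396: 4
  K221 vs K397: 4
  K221 vs K238: 5
  K221 vs K304: 4
  K396 vs K397: 4
  K396 vs K238: 7
  K396 vs K304: 6
  K397 vs K238: 8
  K397 vs K304: 5
  K238 vs K304: 6
The largest is 8, between K397 and K238.

8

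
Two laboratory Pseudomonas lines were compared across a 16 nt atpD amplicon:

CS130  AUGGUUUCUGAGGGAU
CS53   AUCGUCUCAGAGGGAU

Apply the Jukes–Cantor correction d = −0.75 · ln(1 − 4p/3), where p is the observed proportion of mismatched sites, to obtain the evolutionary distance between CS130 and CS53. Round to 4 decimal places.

0.2158

Mismatches occur at site 3 (G/C), site 6 (U/C), site 9 (U/A).
p = 3/16 = 0.187500.
d = −0.75 · ln(1 − (4/3)·0.187500) = −0.75 · ln(0.750000) = −0.75 · (-0.287682) = 0.2158.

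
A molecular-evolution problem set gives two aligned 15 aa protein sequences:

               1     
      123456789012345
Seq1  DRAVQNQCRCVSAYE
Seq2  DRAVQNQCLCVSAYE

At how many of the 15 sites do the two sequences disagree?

1

Differing sites — 9:R/L.
That gives 1 mismatch out of 15 aligned sites, so the Hamming distance is 1.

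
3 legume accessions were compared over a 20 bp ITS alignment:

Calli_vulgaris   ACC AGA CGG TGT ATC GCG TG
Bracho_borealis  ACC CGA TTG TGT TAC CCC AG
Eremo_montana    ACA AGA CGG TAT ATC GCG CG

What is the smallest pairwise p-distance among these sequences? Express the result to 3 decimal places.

0.150

Pairwise Hamming distances:
  Calli_vulgaris vs Bracho_borealis: 8
  Calli_vulgaris vs Eremo_montana: 3
  Bracho_borealis vs Eremo_montana: 10
The smallest is 3 mismatches, between Calli_vulgaris and Eremo_montana; p = 3/20 = 0.150.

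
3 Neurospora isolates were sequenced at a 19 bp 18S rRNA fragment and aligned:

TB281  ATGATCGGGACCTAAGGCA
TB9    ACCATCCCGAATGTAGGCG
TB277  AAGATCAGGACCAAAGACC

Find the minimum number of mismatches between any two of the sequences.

5

Pairwise Hamming distances:
  TB281 vs TB9: 9
  TB281 vs TB277: 5
  TB9 vs TB277: 10
The smallest is 5, between TB281 and TB277.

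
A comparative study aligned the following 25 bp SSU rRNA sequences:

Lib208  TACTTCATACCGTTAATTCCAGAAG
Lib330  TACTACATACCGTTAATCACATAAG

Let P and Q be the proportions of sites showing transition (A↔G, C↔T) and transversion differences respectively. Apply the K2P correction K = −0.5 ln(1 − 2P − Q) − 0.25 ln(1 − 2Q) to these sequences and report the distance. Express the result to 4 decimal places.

The sequences differ at positions 5 (T/A, transversion), 18 (T/C, transition), 19 (C/A, transversion), 22 (G/T, transversion).
Of the 4 differences, 1 transition and 3 transversions over 25 sites: P = 1/25 = 0.040000, Q = 3/25 = 0.120000.
d = −0.5·ln(0.800000) − 0.25·ln(0.760000) = −0.5·(-0.223144) − 0.25·(-0.274437) = 0.1802.

0.1802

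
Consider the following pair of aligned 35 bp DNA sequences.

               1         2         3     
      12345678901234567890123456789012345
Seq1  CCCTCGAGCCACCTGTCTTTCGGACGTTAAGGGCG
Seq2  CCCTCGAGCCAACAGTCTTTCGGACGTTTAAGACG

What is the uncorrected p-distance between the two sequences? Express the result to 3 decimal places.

0.143

Differing sites — 12:C/A; 14:T/A; 29:A/T; 31:G/A; 33:G/A.
There are 5 differences over 35 sites, so p = 5/35 = 0.143.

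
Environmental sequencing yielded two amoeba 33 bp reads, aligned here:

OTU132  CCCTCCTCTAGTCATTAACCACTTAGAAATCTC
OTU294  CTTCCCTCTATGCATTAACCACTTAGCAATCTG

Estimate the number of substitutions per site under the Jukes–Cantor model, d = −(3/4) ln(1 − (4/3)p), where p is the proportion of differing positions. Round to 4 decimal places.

Mismatches occur at site 2 (C/T), site 3 (C/T), site 4 (T/C), site 11 (G/T), site 12 (T/G), site 27 (A/C), site 33 (C/G).
p = 7/33 = 0.212121.
d = −0.75 · ln(1 − (4/3)·0.212121) = −0.75 · ln(0.717172) = −0.75 · (-0.332440) = 0.2493.

0.2493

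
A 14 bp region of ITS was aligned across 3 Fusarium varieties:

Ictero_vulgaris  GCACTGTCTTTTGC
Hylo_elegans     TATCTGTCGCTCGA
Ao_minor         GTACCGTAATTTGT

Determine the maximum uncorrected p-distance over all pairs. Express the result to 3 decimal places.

Pairwise Hamming distances:
  Ictero_vulgaris vs Hylo_elegans: 7
  Ictero_vulgaris vs Ao_minor: 5
  Hylo_elegans vs Ao_minor: 9
The largest is 9 mismatches, between Hylo_elegans and Ao_minor; p = 9/14 = 0.643.

0.643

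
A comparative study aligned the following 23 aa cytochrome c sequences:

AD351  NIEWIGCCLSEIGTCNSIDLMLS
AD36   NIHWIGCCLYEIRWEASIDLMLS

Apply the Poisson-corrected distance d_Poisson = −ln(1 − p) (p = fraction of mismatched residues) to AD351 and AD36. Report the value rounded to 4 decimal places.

0.3023

The sequences differ at positions 3 (E/H), 10 (S/Y), 13 (G/R), 14 (T/W), 15 (C/E), 16 (N/A).
p = 6/23 = 0.260870.
d = −ln(1 − 0.260870) = −ln(0.739130) = 0.3023.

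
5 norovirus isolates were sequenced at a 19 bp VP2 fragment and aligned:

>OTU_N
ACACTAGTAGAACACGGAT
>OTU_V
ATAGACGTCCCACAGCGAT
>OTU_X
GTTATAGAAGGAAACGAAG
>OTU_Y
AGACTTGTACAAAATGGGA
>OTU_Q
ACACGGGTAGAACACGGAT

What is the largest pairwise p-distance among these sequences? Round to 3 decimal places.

0.737

Pairwise Hamming distances:
  OTU_N vs OTU_V: 9
  OTU_N vs OTU_X: 9
  OTU_N vs OTU_Y: 7
  OTU_N vs OTU_Q: 2
  OTU_V vs OTU_X: 14
  OTU_V vs OTU_Y: 11
  OTU_V vs OTU_Q: 9
  OTU_X vs OTU_Y: 12
  OTU_X vs OTU_Q: 11
  OTU_Y vs OTU_Q: 8
The largest is 14 mismatches, between OTU_V and OTU_X; p = 14/19 = 0.737.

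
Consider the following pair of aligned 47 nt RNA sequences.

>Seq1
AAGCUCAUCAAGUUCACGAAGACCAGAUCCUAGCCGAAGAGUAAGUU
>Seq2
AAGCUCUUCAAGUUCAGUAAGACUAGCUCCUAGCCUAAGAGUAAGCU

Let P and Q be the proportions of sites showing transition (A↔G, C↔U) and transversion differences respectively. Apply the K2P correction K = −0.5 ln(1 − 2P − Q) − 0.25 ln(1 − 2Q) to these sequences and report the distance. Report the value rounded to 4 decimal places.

0.1661

The sequences differ at positions 7 (A/U, transversion), 17 (C/G, transversion), 18 (G/U, transversion), 24 (C/U, transition), 27 (A/C, transversion), 36 (G/U, transversion), 46 (U/C, transition).
Of the 7 differences, 2 transitions and 5 transversions over 47 sites: P = 2/47 = 0.042553, Q = 5/47 = 0.106383.
d = −0.5·ln(0.808511) − 0.25·ln(0.787234) = −0.5·(-0.212561) − 0.25·(-0.239230) = 0.1661.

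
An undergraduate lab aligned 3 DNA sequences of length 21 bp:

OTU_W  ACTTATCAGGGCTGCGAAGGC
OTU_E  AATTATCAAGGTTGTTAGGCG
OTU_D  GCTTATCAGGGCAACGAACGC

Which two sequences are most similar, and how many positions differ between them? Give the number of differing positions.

4

Pairwise Hamming distances:
  OTU_W vs OTU_E: 8
  OTU_W vs OTU_D: 4
  OTU_E vs OTU_D: 12
The smallest is 4, between OTU_W and OTU_D.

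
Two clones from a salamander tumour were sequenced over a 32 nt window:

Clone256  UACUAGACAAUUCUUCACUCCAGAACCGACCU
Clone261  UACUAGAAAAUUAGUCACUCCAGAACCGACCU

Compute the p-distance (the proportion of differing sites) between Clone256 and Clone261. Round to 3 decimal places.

Differing sites — 8:C/A; 13:C/A; 14:U/G.
There are 3 differences over 32 sites, so p = 3/32 = 0.094.

0.094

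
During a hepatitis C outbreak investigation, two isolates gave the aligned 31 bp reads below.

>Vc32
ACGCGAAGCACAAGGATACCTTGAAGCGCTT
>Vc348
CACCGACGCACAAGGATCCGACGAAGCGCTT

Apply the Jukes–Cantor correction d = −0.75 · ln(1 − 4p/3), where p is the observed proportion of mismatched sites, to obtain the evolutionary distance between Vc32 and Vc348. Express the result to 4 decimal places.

Mismatches occur at site 1 (A/C), site 2 (C/A), site 3 (G/C), site 7 (A/C), site 18 (A/C), site 20 (C/G), site 21 (T/A), site 22 (T/C).
p = 8/31 = 0.258065.
d = −0.75 · ln(1 − (4/3)·0.258065) = −0.75 · ln(0.655913) = −0.75 · (-0.421727) = 0.3163.

0.3163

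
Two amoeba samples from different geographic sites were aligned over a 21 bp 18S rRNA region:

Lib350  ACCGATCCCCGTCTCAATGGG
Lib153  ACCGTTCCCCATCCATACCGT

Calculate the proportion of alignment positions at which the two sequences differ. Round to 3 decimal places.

0.381

The sequences differ at positions 5 (A/T), 11 (G/A), 14 (T/C), 15 (C/A), 16 (A/T), 18 (T/C), 19 (G/C), 21 (G/T).
There are 8 differences over 21 sites, so p = 8/21 = 0.381.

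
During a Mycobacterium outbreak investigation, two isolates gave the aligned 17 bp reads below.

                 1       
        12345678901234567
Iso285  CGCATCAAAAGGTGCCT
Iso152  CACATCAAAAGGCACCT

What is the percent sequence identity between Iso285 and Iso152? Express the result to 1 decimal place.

82.4%

Differing sites — 2:G/A; 13:T/C; 14:G/A.
14 of the 17 sites match, so the percent identity is 14/17 × 100 = 82.4%.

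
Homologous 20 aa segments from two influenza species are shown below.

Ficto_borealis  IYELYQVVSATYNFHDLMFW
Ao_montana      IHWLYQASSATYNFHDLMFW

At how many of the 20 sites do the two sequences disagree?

Differing sites — 2:Y/H; 3:E/W; 7:V/A; 8:V/S.
That gives 4 mismatches out of 20 aligned sites, so the Hamming distance is 4.

4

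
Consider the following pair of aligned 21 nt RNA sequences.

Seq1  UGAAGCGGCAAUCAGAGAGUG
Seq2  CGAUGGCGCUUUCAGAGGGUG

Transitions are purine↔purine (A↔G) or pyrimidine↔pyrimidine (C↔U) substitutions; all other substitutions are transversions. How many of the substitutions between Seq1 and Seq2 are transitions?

2

Mismatches occur at site 1 (U↔C, transition), site 4 (A↔U, transversion), site 6 (C↔G, transversion), site 7 (G↔C, transversion), site 10 (A↔U, transversion), site 11 (A↔U, transversion), site 18 (A↔G, transition).
Of the 7 differences, 2 transitions and 5 transversions, so the answer is 2.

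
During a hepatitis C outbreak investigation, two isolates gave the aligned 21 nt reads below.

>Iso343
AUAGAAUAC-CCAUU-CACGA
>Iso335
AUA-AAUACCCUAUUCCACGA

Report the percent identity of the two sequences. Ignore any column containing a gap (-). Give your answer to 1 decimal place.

Excluding the 3 gap columns leaves 18 comparable sites.
A single mismatch occurs at site 12 (C/U).
17 of the 18 comparable sites match, so the percent identity is 17/18 × 100 = 94.4%.

94.4%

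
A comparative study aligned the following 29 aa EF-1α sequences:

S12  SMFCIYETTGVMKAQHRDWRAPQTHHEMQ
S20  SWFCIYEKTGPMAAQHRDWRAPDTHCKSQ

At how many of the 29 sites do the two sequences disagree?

8

The sequences differ at positions 2 (M/W), 8 (T/K), 11 (V/P), 13 (K/A), 23 (Q/D), 26 (H/C), 27 (E/K), 28 (M/S).
That gives 8 mismatches out of 29 aligned sites, so the Hamming distance is 8.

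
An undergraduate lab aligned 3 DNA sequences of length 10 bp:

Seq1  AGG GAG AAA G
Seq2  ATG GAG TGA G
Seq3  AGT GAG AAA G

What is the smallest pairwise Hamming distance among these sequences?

1

Pairwise Hamming distances:
  Seq1 vs Seq2: 3
  Seq1 vs Seq3: 1
  Seq2 vs Seq3: 4
The smallest is 1, between Seq1 and Seq3.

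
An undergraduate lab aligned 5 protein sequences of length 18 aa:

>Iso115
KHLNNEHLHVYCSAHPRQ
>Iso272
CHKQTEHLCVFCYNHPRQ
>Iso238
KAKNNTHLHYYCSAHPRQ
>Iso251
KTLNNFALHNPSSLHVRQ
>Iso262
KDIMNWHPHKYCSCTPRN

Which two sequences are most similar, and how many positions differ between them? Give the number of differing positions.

Pairwise Hamming distances:
  Iso115 vs Iso272: 8
  Iso115 vs Iso238: 4
  Iso115 vs Iso251: 8
  Iso115 vs Iso262: 9
  Iso272 vs Iso238: 10
  Iso272 vs Iso251: 14
  Iso272 vs Iso262: 14
  Iso238 vs Iso251: 9
  Iso238 vs Iso262: 9
  Iso251 vs Iso262: 13
The smallest is 4, between Iso115 and Iso238.

4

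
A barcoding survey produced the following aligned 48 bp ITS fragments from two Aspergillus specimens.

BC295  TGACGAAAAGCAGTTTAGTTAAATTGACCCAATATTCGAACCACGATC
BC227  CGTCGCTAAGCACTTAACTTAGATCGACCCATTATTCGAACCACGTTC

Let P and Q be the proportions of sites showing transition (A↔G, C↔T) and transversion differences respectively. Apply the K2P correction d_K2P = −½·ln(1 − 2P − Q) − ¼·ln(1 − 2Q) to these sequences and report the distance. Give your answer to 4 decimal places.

Mismatches occur at site 1 (T/C, transition), site 3 (A/T, transversion), site 6 (A/C, transversion), site 7 (A/T, transversion), site 13 (G/C, transversion), site 16 (T/A, transversion), site 18 (G/C, transversion), site 22 (A/G, transition), site 25 (T/C, transition), site 32 (A/T, transversion), site 46 (A/T, transversion).
Of the 11 differences, 3 transitions and 8 transversions over 48 sites: P = 3/48 = 0.062500, Q = 8/48 = 0.166667.
d = −0.5·ln(0.708333) − 0.25·ln(0.666666) = −0.5·(-0.344841) − 0.25·(-0.405466) = 0.2738.

0.2738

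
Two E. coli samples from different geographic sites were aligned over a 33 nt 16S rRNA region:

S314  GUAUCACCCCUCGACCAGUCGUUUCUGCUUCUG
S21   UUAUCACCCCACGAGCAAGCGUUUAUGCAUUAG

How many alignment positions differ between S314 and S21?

9

Differing sites — 1:G/U; 11:U/A; 15:C/G; 18:G/A; 19:U/G; 25:C/A; 29:U/A; 31:C/U; 32:U/A.
That gives 9 mismatches out of 33 aligned sites, so the Hamming distance is 9.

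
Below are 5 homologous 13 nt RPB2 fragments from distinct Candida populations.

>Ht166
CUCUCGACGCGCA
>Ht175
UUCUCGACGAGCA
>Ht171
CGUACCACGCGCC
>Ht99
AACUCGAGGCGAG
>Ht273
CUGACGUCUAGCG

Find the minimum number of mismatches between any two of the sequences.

2

Pairwise Hamming distances:
  Ht166 vs Ht175: 2
  Ht166 vs Ht171: 5
  Ht166 vs Ht99: 5
  Ht166 vs Ht273: 6
  Ht175 vs Ht171: 7
  Ht175 vs Ht99: 6
  Ht175 vs Ht273: 6
  Ht171 vs Ht99: 8
  Ht171 vs Ht273: 7
  Ht99 vs Ht273: 9
The smallest is 2, between Ht166 and Ht175.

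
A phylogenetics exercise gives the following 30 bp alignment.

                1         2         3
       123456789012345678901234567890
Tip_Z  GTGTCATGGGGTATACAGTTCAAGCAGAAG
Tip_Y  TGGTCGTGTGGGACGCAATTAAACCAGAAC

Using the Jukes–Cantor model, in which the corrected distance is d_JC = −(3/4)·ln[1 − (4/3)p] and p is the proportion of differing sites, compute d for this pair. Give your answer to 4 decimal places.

The sequences differ at positions 1 (G/T), 2 (T/G), 6 (A/G), 9 (G/T), 12 (T/G), 14 (T/C), 15 (A/G), 18 (G/A), 21 (C/A), 24 (G/C), 30 (G/C).
p = 11/30 = 0.366667.
d = −0.75 · ln(1 − (4/3)·0.366667) = −0.75 · ln(0.511111) = −0.75 · (-0.671168) = 0.5034.

0.5034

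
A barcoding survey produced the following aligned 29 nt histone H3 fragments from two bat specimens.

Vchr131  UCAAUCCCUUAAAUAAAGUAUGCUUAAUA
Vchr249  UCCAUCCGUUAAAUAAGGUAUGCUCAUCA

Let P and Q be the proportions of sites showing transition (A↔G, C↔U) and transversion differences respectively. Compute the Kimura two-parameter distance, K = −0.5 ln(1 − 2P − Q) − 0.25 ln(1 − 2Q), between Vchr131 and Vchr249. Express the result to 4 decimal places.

0.2437

Mismatches occur at site 3 (A/C, transversion), site 8 (C/G, transversion), site 17 (A/G, transition), site 25 (U/C, transition), site 27 (A/U, transversion), site 28 (U/C, transition).
Of the 6 differences, 3 transitions and 3 transversions over 29 sites: P = 3/29 = 0.103448, Q = 3/29 = 0.103448.
d = −0.5·ln(0.689656) − 0.25·ln(0.793104) = −0.5·(-0.371562) − 0.25·(-0.231801) = 0.2437.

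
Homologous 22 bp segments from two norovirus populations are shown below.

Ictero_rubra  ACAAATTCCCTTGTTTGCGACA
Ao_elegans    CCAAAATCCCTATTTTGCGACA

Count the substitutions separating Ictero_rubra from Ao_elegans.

4

Differing sites — 1:A/C; 6:T/A; 12:T/A; 13:G/T.
That gives 4 mismatches out of 22 aligned sites, so the Hamming distance is 4.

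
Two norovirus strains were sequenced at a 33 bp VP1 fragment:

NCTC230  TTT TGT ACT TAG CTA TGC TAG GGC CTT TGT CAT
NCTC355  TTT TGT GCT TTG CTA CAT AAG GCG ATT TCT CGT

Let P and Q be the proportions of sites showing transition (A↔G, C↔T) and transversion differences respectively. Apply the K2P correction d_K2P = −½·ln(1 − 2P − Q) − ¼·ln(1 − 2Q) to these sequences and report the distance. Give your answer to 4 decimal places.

0.4446

The sequences differ at positions 7 (A/G, transition), 11 (A/T, transversion), 16 (T/C, transition), 17 (G/A, transition), 18 (C/T, transition), 19 (T/A, transversion), 23 (G/C, transversion), 24 (C/G, transversion), 25 (C/A, transversion), 29 (G/C, transversion), 32 (A/G, transition).
Of the 11 differences, 5 transitions and 6 transversions over 33 sites: P = 5/33 = 0.151515, Q = 6/33 = 0.181818.
d = −0.5·ln(0.515152) − 0.25·ln(0.636364) = −0.5·(-0.663293) − 0.25·(-0.451985) = 0.4446.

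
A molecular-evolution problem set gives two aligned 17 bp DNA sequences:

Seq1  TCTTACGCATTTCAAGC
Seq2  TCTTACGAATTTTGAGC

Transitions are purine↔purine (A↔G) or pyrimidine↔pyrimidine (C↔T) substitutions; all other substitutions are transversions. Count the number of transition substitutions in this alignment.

2

Mismatches occur at site 8 (C→A, transversion), site 13 (C→T, transition), site 14 (A→G, transition).
Of the 3 differences, 2 transitions and 1 transversion, so the answer is 2.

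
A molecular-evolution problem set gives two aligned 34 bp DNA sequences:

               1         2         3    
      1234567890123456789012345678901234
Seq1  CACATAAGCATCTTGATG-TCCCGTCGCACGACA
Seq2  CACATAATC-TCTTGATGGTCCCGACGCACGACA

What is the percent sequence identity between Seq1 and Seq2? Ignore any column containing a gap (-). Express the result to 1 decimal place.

93.8%

Excluding the 2 gap columns leaves 32 comparable sites.
The sequences differ at positions 8 (G/T), 25 (T/A).
30 of the 32 comparable sites match, so the percent identity is 30/32 × 100 = 93.8%.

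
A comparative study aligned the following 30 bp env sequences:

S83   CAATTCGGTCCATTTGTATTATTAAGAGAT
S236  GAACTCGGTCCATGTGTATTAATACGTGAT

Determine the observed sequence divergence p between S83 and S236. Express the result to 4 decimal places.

Mismatches occur at site 1 (C/G), site 4 (T/C), site 14 (T/G), site 22 (T/A), site 25 (A/C), site 27 (A/T).
There are 6 differences over 30 sites, so p = 6/30 = 0.2000.

0.2000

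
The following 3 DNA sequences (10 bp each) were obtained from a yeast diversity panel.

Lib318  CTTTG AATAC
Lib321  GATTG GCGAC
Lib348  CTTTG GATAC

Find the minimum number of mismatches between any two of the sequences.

1

Pairwise Hamming distances:
  Lib318 vs Lib321: 5
  Lib318 vs Lib348: 1
  Lib321 vs Lib348: 4
The smallest is 1, between Lib318 and Lib348.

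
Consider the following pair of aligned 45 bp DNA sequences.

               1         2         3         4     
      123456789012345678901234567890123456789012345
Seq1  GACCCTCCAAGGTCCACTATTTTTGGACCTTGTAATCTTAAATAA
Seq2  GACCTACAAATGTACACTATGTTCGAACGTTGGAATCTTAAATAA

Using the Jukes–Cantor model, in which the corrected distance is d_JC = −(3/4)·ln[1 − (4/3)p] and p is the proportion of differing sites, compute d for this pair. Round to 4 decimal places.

The sequences differ at positions 5 (C/T), 6 (T/A), 8 (C/A), 11 (G/T), 14 (C/A), 21 (T/G), 24 (T/C), 26 (G/A), 29 (C/G), 33 (T/G).
p = 10/45 = 0.222222.
d = −0.75 · ln(1 − (4/3)·0.222222) = −0.75 · ln(0.703704) = −0.75 · (-0.351397) = 0.2635.

0.2635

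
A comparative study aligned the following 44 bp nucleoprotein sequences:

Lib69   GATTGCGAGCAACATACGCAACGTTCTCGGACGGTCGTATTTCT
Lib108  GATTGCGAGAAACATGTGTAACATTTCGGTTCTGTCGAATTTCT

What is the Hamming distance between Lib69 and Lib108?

12

Mismatches occur at site 10 (C→A), site 16 (A→G), site 17 (C→T), site 19 (C→T), site 23 (G→A), site 26 (C→T), site 27 (T→C), site 28 (C→G), site 30 (G→T), site 31 (A→T), site 33 (G→T), site 38 (T→A).
That gives 12 mismatches out of 44 aligned sites, so the Hamming distance is 12.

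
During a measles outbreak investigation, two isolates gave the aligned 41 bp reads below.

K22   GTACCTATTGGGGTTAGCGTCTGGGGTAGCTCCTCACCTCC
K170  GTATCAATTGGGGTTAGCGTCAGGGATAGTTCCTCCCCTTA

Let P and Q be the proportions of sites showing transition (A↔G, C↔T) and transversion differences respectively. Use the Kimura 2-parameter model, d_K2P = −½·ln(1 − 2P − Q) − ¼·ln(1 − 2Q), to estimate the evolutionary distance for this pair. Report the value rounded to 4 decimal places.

0.2274

The sequences differ at positions 4 (C/T, transition), 6 (T/A, transversion), 22 (T/A, transversion), 26 (G/A, transition), 30 (C/T, transition), 36 (A/C, transversion), 40 (C/T, transition), 41 (C/A, transversion).
Of the 8 differences, 4 transitions and 4 transversions over 41 sites: P = 4/41 = 0.097561, Q = 4/41 = 0.097561.
d = −0.5·ln(0.707317) − 0.25·ln(0.804878) = −0.5·(-0.346276) − 0.25·(-0.217065) = 0.2274.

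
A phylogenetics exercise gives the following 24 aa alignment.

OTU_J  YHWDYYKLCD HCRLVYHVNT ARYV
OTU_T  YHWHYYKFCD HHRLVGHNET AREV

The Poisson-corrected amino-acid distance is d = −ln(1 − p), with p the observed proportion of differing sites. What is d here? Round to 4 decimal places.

0.3448

The sequences differ at positions 4 (D/H), 8 (L/F), 12 (C/H), 16 (Y/G), 18 (V/N), 19 (N/E), 23 (Y/E).
p = 7/24 = 0.291667.
d = −ln(1 − 0.291667) = −ln(0.708333) = 0.3448.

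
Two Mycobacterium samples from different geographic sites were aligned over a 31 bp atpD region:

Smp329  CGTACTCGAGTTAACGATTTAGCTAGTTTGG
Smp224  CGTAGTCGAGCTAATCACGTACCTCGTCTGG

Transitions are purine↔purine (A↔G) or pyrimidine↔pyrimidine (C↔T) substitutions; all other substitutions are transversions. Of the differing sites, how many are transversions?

5

The sequences differ at positions 5 (C/G, transversion), 11 (T/C, transition), 15 (C/T, transition), 16 (G/C, transversion), 18 (T/C, transition), 19 (T/G, transversion), 22 (G/C, transversion), 25 (A/C, transversion), 28 (T/C, transition).
Of the 9 differences, 4 transitions and 5 transversions, so the answer is 5.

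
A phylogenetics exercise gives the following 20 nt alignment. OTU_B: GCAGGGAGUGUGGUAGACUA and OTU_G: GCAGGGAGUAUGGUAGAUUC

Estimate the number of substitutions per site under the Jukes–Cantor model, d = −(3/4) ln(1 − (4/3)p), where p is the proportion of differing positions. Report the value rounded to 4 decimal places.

Differing sites — 10:G/A; 18:C/U; 20:A/C.
p = 3/20 = 0.150000.
d = −0.75 · ln(1 − (4/3)·0.150000) = −0.75 · ln(0.800000) = −0.75 · (-0.223144) = 0.1674.

0.1674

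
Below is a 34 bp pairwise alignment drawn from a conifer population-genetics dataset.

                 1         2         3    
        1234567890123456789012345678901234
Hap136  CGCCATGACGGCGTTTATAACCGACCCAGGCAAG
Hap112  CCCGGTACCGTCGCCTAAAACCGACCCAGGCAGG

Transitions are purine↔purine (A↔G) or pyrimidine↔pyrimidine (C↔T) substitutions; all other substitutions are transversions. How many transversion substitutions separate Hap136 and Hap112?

The sequences differ at positions 2 (G/C, transversion), 4 (C/G, transversion), 5 (A/G, transition), 7 (G/A, transition), 8 (A/C, transversion), 11 (G/T, transversion), 14 (T/C, transition), 15 (T/C, transition), 18 (T/A, transversion), 33 (A/G, transition).
Of the 10 differences, 5 transitions and 5 transversions, so the answer is 5.

5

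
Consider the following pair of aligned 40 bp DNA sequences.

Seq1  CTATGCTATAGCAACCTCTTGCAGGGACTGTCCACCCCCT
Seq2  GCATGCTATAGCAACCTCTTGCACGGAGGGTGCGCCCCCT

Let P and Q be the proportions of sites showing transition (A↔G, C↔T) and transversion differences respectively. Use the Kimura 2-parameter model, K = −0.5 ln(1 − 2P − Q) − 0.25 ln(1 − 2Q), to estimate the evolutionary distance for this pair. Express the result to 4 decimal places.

Differing sites — 1:C/G (Tv); 2:T/C (Ti); 24:G/C (Tv); 28:C/G (Tv); 29:T/G (Tv); 32:C/G (Tv); 34:A/G (Ti).
Of the 7 differences, 2 transitions and 5 transversions over 40 sites: P = 2/40 = 0.050000, Q = 5/40 = 0.125000.
d = −0.5·ln(0.775000) − 0.25·ln(0.750000) = −0.5·(-0.254892) − 0.25·(-0.287682) = 0.1994.

0.1994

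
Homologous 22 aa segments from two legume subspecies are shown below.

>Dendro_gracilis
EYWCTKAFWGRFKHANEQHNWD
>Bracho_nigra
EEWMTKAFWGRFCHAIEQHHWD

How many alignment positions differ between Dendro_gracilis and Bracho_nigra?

5

Differing sites — 2:Y/E; 4:C/M; 13:K/C; 16:N/I; 20:N/H.
That gives 5 mismatches out of 22 aligned sites, so the Hamming distance is 5.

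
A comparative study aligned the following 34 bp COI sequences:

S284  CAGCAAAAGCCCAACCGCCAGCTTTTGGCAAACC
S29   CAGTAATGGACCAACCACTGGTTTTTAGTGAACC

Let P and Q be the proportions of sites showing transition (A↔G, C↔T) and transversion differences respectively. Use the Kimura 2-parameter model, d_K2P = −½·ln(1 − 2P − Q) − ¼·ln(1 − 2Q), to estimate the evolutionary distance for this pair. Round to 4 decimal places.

Differing sites — 4:C/T (Ti); 7:A/T (Tv); 8:A/G (Ti); 10:C/A (Tv); 17:G/A (Ti); 19:C/T (Ti); 20:A/G (Ti); 22:C/T (Ti); 27:G/A (Ti); 29:C/T (Ti); 30:A/G (Ti).
Of the 11 differences, 9 transitions and 2 transversions over 34 sites: P = 9/34 = 0.264706, Q = 2/34 = 0.058824.
d = −0.5·ln(0.411764) − 0.25·ln(0.882352) = −0.5·(-0.887305) − 0.25·(-0.125164) = 0.4749.

0.4749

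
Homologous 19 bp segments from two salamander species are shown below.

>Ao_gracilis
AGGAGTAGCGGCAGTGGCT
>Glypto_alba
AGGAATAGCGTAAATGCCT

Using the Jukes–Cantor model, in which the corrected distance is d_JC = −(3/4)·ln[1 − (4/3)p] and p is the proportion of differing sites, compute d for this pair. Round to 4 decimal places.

0.3241

Mismatches occur at site 5 (G→A), site 11 (G→T), site 12 (C→A), site 14 (G→A), site 17 (G→C).
p = 5/19 = 0.263158.
d = −0.75 · ln(1 − (4/3)·0.263158) = −0.75 · ln(0.649123) = −0.75 · (-0.432133) = 0.3241.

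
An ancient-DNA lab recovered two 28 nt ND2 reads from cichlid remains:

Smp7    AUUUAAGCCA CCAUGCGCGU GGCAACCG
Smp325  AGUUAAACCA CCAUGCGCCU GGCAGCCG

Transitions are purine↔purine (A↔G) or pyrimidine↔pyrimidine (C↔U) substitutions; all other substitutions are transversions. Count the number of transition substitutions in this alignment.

2

Differing sites — 2:U/G (Tv); 7:G/A (Ti); 19:G/C (Tv); 25:A/G (Ti).
Of the 4 differences, 2 transitions and 2 transversions, so the answer is 2.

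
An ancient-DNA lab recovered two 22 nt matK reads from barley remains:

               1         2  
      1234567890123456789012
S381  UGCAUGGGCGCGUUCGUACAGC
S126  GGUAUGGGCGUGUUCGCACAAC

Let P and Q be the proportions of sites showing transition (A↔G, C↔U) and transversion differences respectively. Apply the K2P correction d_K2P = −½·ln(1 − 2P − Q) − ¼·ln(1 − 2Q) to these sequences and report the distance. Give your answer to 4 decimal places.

The sequences differ at positions 1 (U/G, transversion), 3 (C/U, transition), 11 (C/U, transition), 17 (U/C, transition), 21 (G/A, transition).
Of the 5 differences, 4 transitions and 1 transversion over 22 sites: P = 4/22 = 0.181818, Q = 1/22 = 0.045455.
d = −0.5·ln(0.590909) − 0.25·ln(0.909090) = −0.5·(-0.526093) − 0.25·(-0.095311) = 0.2869.

0.2869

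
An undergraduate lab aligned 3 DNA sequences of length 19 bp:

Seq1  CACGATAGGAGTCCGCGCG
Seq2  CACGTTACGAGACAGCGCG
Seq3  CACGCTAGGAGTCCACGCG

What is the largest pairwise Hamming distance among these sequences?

Pairwise Hamming distances:
  Seq1 vs Seq2: 4
  Seq1 vs Seq3: 2
  Seq2 vs Seq3: 5
The largest is 5, between Seq2 and Seq3.

5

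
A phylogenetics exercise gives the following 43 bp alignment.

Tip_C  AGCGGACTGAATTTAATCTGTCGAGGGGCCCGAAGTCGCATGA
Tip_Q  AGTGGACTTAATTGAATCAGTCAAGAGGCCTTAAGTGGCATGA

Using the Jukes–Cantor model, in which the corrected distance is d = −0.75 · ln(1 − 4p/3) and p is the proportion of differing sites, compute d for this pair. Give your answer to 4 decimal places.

0.2454

Differing sites — 3:C/T; 9:G/T; 14:T/G; 19:T/A; 23:G/A; 26:G/A; 31:C/T; 32:G/T; 37:C/G.
p = 9/43 = 0.209302.
d = −0.75 · ln(1 − (4/3)·0.209302) = −0.75 · ln(0.720931) = −0.75 · (-0.327212) = 0.2454.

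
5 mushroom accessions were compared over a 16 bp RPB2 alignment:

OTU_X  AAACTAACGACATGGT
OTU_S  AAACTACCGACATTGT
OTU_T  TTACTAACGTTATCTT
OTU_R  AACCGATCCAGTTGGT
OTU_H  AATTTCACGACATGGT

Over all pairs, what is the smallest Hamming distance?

2

Pairwise Hamming distances:
  OTU_X vs OTU_S: 2
  OTU_X vs OTU_T: 6
  OTU_X vs OTU_R: 6
  OTU_X vs OTU_H: 3
  OTU_S vs OTU_T: 7
  OTU_S vs OTU_R: 7
  OTU_S vs OTU_H: 5
  OTU_T vs OTU_R: 11
  OTU_T vs OTU_H: 9
  OTU_R vs OTU_H: 8
The smallest is 2, between OTU_X and OTU_S.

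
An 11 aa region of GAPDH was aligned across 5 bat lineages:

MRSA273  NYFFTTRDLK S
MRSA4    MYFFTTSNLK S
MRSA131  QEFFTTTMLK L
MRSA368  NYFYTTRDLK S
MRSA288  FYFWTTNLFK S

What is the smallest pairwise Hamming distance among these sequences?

Pairwise Hamming distances:
  MRSA273 vs MRSA4: 3
  MRSA273 vs MRSA131: 5
  MRSA273 vs MRSA368: 1
  MRSA273 vs MRSA288: 5
  MRSA4 vs MRSA131: 5
  MRSA4 vs MRSA368: 4
  MRSA4 vs MRSA288: 5
  MRSA131 vs MRSA368: 6
  MRSA131 vs MRSA288: 7
  MRSA368 vs MRSA288: 5
The smallest is 1, between MRSA273 and MRSA368.

1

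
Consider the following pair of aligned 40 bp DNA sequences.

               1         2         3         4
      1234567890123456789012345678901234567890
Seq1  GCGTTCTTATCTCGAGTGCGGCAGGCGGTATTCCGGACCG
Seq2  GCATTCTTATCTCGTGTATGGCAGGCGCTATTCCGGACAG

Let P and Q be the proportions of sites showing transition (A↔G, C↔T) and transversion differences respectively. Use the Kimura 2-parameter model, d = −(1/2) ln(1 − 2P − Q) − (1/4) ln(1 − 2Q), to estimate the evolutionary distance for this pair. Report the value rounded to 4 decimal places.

Mismatches occur at site 3 (G↔A, transition), site 15 (A↔T, transversion), site 18 (G↔A, transition), site 19 (C↔T, transition), site 28 (G↔C, transversion), site 39 (C↔A, transversion).
Of the 6 differences, 3 transitions and 3 transversions over 40 sites: P = 3/40 = 0.075000, Q = 3/40 = 0.075000.
d = −0.5·ln(0.775000) − 0.25·ln(0.850000) = −0.5·(-0.254892) − 0.25·(-0.162519) = 0.1681.

0.1681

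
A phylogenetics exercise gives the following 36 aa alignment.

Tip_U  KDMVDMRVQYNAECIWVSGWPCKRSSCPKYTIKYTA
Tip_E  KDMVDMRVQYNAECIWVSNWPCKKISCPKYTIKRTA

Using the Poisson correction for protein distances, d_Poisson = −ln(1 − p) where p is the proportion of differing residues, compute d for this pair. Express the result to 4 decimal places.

Mismatches occur at site 19 (G/N), site 24 (R/K), site 25 (S/I), site 34 (Y/R).
p = 4/36 = 0.111111.
d = −ln(1 − 0.111111) = −ln(0.888889) = 0.1178.

0.1178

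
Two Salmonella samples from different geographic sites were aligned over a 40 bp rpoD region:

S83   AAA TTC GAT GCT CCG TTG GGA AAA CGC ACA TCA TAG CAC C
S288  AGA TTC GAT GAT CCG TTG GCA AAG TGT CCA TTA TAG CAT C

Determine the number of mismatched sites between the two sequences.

9

Mismatches occur at site 2 (A→G), site 11 (C→A), site 20 (G→C), site 24 (A→G), site 25 (C→T), site 27 (C→T), site 28 (A→C), site 32 (C→T), site 39 (C→T).
That gives 9 mismatches out of 40 aligned sites, so the Hamming distance is 9.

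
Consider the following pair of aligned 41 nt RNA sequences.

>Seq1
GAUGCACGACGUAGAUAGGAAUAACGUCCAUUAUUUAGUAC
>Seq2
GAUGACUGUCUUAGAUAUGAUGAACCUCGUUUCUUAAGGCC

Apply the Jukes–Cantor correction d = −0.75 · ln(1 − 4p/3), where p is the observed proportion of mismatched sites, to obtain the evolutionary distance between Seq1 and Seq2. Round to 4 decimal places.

0.5018

The sequences differ at positions 5 (C/A), 6 (A/C), 7 (C/U), 9 (A/U), 11 (G/U), 18 (G/U), 21 (A/U), 22 (U/G), 26 (G/C), 29 (C/G), 30 (A/U), 33 (A/C), 36 (U/A), 39 (U/G), 40 (A/C).
p = 15/41 = 0.365854.
d = −0.75 · ln(1 − (4/3)·0.365854) = −0.75 · ln(0.512195) = −0.75 · (-0.669050) = 0.5018.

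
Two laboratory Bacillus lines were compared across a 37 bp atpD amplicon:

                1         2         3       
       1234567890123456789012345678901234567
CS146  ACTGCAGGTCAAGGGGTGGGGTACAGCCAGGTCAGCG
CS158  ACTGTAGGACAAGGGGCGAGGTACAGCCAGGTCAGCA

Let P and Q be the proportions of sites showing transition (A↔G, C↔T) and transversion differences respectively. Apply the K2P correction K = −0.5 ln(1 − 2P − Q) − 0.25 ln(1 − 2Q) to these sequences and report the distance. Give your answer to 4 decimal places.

Differing sites — 5:C/T (Ti); 9:T/A (Tv); 17:T/C (Ti); 19:G/A (Ti); 37:G/A (Ti).
Of the 5 differences, 4 transitions and 1 transversion over 37 sites: P = 4/37 = 0.108108, Q = 1/37 = 0.027027.
d = −0.5·ln(0.756757) − 0.25·ln(0.945946) = −0.5·(-0.278713) − 0.25·(-0.055570) = 0.1532.

0.1532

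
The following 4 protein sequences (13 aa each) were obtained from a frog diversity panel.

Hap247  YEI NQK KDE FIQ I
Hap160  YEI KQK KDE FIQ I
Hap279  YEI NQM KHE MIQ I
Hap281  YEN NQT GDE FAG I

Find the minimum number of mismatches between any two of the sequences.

Pairwise Hamming distances:
  Hap247 vs Hap160: 1
  Hap247 vs Hap279: 3
  Hap247 vs Hap281: 5
  Hap160 vs Hap279: 4
  Hap160 vs Hap281: 6
  Hap279 vs Hap281: 7
The smallest is 1, between Hap247 and Hap160.

1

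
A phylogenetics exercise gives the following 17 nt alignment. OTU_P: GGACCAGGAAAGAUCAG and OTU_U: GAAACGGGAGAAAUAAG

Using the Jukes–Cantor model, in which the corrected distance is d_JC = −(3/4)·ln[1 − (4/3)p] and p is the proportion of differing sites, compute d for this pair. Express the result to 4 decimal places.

The sequences differ at positions 2 (G/A), 4 (C/A), 6 (A/G), 10 (A/G), 12 (G/A), 15 (C/A).
p = 6/17 = 0.352941.
d = −0.75 · ln(1 − (4/3)·0.352941) = −0.75 · ln(0.529412) = −0.75 · (-0.635988) = 0.4770.

0.4770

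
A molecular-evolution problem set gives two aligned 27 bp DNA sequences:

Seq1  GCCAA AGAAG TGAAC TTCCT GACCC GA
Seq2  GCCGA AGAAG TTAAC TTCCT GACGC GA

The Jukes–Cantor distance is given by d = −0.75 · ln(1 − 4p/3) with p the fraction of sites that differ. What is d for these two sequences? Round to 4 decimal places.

Mismatches occur at site 4 (A↔G), site 12 (G↔T), site 24 (C↔G).
p = 3/27 = 0.111111.
d = −0.75 · ln(1 − (4/3)·0.111111) = −0.75 · ln(0.851852) = −0.75 · (-0.160342) = 0.1203.

0.1203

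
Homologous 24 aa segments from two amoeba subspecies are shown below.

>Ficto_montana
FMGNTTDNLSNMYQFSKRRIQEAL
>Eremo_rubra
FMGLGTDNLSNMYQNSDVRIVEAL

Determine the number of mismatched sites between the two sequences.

6

Mismatches occur at site 4 (N→L), site 5 (T→G), site 15 (F→N), site 17 (K→D), site 18 (R→V), site 21 (Q→V).
That gives 6 mismatches out of 24 aligned sites, so the Hamming distance is 6.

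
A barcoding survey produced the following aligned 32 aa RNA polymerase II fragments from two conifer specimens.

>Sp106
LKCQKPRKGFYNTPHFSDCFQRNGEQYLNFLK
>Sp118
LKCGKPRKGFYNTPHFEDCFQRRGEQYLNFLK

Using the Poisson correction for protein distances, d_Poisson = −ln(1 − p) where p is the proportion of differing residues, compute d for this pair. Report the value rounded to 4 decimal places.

Differing sites — 4:Q/G; 17:S/E; 23:N/R.
p = 3/32 = 0.093750.
d = −ln(1 − 0.093750) = −ln(0.906250) = 0.0984.

0.0984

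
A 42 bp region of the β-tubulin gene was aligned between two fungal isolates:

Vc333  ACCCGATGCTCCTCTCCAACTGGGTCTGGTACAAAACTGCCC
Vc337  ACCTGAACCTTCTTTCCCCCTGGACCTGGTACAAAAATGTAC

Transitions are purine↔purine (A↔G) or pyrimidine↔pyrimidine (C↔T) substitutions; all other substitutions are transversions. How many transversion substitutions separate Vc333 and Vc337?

Mismatches occur at site 4 (C/T, transition), site 7 (T/A, transversion), site 8 (G/C, transversion), site 11 (C/T, transition), site 14 (C/T, transition), site 18 (A/C, transversion), site 19 (A/C, transversion), site 24 (G/A, transition), site 25 (T/C, transition), site 37 (C/A, transversion), site 40 (C/T, transition), site 41 (C/A, transversion).
Of the 12 differences, 6 transitions and 6 transversions, so the answer is 6.

6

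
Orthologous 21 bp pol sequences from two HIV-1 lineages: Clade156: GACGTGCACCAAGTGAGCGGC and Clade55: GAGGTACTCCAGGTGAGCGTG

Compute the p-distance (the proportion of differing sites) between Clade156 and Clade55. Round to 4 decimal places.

0.2857

Differing sites — 3:C/G; 6:G/A; 8:A/T; 12:A/G; 20:G/T; 21:C/G.
There are 6 differences over 21 sites, so p = 6/21 = 0.2857.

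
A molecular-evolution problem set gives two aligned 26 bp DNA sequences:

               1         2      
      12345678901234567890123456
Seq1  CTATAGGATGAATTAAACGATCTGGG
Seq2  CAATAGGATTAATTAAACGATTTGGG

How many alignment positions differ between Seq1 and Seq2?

Differing sites — 2:T/A; 10:G/T; 22:C/T.
That gives 3 mismatches out of 26 aligned sites, so the Hamming distance is 3.

3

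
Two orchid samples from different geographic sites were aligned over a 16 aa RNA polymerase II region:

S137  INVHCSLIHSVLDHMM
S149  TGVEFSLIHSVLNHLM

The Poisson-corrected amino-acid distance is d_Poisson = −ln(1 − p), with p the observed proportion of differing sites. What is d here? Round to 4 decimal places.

The sequences differ at positions 1 (I/T), 2 (N/G), 4 (H/E), 5 (C/F), 13 (D/N), 15 (M/L).
p = 6/16 = 0.375000.
d = −ln(1 − 0.375000) = −ln(0.625000) = 0.4700.

0.4700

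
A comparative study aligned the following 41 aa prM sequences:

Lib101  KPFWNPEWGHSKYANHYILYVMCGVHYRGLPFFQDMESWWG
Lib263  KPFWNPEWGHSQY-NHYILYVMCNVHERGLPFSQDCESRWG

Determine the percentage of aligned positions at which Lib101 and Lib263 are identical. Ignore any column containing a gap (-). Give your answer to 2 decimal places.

85.00%

Excluding the 1 gap column leaves 40 comparable sites.
Mismatches occur at site 12 (K→Q), site 24 (G→N), site 27 (Y→E), site 33 (F→S), site 36 (M→C), site 39 (W→R).
34 of the 40 comparable sites match, so the percent identity is 34/40 × 100 = 85.00%.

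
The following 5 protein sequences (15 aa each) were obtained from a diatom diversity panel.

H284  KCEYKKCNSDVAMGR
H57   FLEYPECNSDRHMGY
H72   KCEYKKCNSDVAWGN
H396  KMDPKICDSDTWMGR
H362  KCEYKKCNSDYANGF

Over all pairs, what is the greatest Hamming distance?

Pairwise Hamming distances:
  H284 vs H57: 7
  H284 vs H72: 2
  H284 vs H396: 7
  H284 vs H362: 3
  H57 vs H72: 8
  H57 vs H396: 10
  H57 vs H362: 8
  H72 vs H396: 9
  H72 vs H362: 3
  H396 vs H362: 9
The largest is 10, between H57 and H396.

10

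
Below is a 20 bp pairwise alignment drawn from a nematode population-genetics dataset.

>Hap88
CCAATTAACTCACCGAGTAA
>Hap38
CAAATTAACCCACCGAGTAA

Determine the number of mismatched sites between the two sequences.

2

Differing sites — 2:C/A; 10:T/C.
That gives 2 mismatches out of 20 aligned sites, so the Hamming distance is 2.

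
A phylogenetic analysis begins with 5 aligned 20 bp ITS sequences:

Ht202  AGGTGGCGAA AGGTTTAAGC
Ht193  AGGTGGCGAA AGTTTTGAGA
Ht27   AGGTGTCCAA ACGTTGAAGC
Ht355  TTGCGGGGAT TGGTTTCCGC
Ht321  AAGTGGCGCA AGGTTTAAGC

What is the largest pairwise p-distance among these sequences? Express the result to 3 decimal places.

0.600

Pairwise Hamming distances:
  Ht202 vs Ht193: 3
  Ht202 vs Ht27: 4
  Ht202 vs Ht355: 8
  Ht202 vs Ht321: 2
  Ht193 vs Ht27: 7
  Ht193 vs Ht355: 10
  Ht193 vs Ht321: 5
  Ht27 vs Ht355: 12
  Ht27 vs Ht321: 6
  Ht355 vs Ht321: 9
The largest is 12 mismatches, between Ht27 and Ht355; p = 12/20 = 0.600.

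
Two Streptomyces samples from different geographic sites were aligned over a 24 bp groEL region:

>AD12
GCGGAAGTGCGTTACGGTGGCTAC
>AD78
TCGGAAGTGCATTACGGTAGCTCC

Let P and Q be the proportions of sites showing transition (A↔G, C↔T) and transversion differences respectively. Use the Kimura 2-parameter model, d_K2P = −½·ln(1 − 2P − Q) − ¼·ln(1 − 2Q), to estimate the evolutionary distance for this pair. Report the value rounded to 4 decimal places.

0.1894

Differing sites — 1:G/T (Tv); 11:G/A (Ti); 19:G/A (Ti); 23:A/C (Tv).
Of the 4 differences, 2 transitions and 2 transversions over 24 sites: P = 2/24 = 0.083333, Q = 2/24 = 0.083333.
d = −0.5·ln(0.750001) − 0.25·ln(0.833334) = −0.5·(-0.287681) − 0.25·(-0.182321) = 0.1894.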